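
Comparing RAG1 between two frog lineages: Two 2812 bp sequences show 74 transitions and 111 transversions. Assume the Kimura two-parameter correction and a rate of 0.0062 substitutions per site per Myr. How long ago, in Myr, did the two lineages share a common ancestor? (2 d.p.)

5.55

P = 74/2812 ≈ 0.026316 and Q = 111/2812 ≈ 0.039474.
Under the Kimura two-parameter model, d = −½ ln(1 − 2P − Q) − ¼ ln(1 − 2Q).
1 − 2P − Q = 0.907894, giving −½ ln(0.907894) = 0.048314.
1 − 2Q = 0.921052, giving −¼ ln(0.921052) = 0.020560.
d = 0.048314 + 0.020560 = 0.068874.
Under a molecular clock d = 2μt, so t = d/(2μ) = 0.068874 / (2 × 0.0062) = 5.55 Myr.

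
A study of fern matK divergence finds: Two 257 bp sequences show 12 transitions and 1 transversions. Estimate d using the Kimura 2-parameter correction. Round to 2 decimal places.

P = 12/257 ≈ 0.046693 and Q = 1/257 ≈ 0.003891.
Under the Kimura two-parameter model, d = −½ ln(1 − 2P − Q) − ¼ ln(1 − 2Q).
1 − 2P − Q = 0.902723, giving −½ ln(0.902723) = 0.051170.
1 − 2Q = 0.992218, giving −¼ ln(0.992218) = 0.001953.
d = 0.051170 + 0.001953 = 0.053123.

0.05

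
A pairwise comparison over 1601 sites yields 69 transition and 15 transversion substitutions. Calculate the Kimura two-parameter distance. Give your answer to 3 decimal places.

P = 69/1601 ≈ 0.043098 and Q = 15/1601 ≈ 0.009369.
Under the Kimura two-parameter model, d = −½ ln(1 − 2P − Q) − ¼ ln(1 − 2Q).
1 − 2P − Q = 0.904435, giving −½ ln(0.904435) = 0.050222.
1 − 2Q = 0.981262, giving −¼ ln(0.981262) = 0.004729.
d = 0.050222 + 0.004729 = 0.054951.

0.055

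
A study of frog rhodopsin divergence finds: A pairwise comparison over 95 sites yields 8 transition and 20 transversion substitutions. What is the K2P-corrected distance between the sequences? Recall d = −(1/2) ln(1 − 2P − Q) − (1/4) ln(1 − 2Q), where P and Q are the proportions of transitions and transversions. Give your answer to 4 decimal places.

P = 8/95 ≈ 0.084211 and Q = 20/95 ≈ 0.210526.
Under the Kimura two-parameter model, d = −½ ln(1 − 2P − Q) − ¼ ln(1 − 2Q).
1 − 2P − Q = 0.621052, giving −½ ln(0.621052) = 0.238170.
1 − 2Q = 0.578948, giving −¼ ln(0.578948) = 0.136636.
d = 0.238170 + 0.136636 = 0.374806.

0.3748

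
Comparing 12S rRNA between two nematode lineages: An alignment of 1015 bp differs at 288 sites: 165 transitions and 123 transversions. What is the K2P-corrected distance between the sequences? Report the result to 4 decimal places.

0.3650

P = 165/1015 ≈ 0.162562 and Q = 123/1015 ≈ 0.121182.
Under the Kimura two-parameter model, d = −½ ln(1 − 2P − Q) − ¼ ln(1 − 2Q).
1 − 2P − Q = 0.553694, giving −½ ln(0.553694) = 0.295572.
1 − 2Q = 0.757636, giving −¼ ln(0.757636) = 0.069388.
d = 0.295572 + 0.069388 = 0.364960.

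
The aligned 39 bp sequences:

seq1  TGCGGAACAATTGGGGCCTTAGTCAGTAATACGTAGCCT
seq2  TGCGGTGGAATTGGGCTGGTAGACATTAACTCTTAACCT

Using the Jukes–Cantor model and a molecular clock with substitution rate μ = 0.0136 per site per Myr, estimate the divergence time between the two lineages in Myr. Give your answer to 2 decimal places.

16.21

The sequences differ at 13 of 39 sites, so p = 13/39 ≈ 0.333333.
d = −(3/4) ln(1 − 4p/3) = −0.75 ln(1 − 0.444444) = −0.75 ln(0.555556)
  = −0.75 × (-0.587786) = 0.440840 substitutions/site.
Under a molecular clock d = 2μt, so t = d/(2μ) = 0.440840 / (2 × 0.0136) = 16.21 Myr.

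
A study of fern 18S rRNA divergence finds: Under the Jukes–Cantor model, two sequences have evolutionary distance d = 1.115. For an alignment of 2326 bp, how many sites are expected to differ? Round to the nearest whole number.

1350

Invert JC69: p = (3/4)(1 − e^(−4d/3)) = 0.75 × (1 − e^(-1.486667)) = 0.75 × (1 − 0.226125) = 0.580406.
Expected differing sites = pL ≈ 0.580406 × 2326 = 1350.024356 ≈ 1350.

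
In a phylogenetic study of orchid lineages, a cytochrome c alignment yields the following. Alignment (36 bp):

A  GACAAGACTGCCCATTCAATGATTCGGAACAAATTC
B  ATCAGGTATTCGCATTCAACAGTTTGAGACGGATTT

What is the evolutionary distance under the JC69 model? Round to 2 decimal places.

0.67

The sequences differ at 16 of 36 sites, so p = 16/36 ≈ 0.444444.
d = −(3/4) ln(1 − 4p/3) = −0.75 ln(1 − 0.592592) = −0.75 ln(0.407408)
  = −0.75 × (-0.897940) = 0.673455 substitutions/site.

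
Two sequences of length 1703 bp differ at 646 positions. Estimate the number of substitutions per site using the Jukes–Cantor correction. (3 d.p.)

p = 646/1703 ≈ 0.379331.
d = −(3/4) ln(1 − 4p/3) = −0.75 ln(1 − 0.505775) = −0.75 ln(0.494225)
  = −0.75 × (-0.704764) = 0.528573 substitutions/site.

0.529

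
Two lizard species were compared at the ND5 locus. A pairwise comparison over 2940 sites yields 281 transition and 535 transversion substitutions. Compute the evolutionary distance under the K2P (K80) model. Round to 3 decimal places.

0.347

P = 281/2940 ≈ 0.095578 and Q = 535/2940 ≈ 0.181973.
Under the Kimura two-parameter model, d = −½ ln(1 − 2P − Q) − ¼ ln(1 − 2Q).
1 − 2P − Q = 0.626871, giving −½ ln(0.626871) = 0.233507.
1 − 2Q = 0.636054, giving −¼ ln(0.636054) = 0.113118.
d = 0.233507 + 0.113118 = 0.346625.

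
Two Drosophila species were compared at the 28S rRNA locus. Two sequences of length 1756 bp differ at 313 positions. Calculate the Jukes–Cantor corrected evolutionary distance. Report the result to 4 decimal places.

p = 313/1756 ≈ 0.178246.
d = −(3/4) ln(1 − 4p/3) = −0.75 ln(1 − 0.237661) = −0.75 ln(0.762339)
  = −0.75 × (-0.271364) = 0.203523 substitutions/site.

0.2035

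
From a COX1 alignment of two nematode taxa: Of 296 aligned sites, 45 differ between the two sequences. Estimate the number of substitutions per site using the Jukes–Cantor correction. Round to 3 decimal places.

0.170

p = 45/296 ≈ 0.152027.
d = −(3/4) ln(1 − 4p/3) = −0.75 ln(1 − 0.202703) = −0.75 ln(0.797297)
  = −0.75 × (-0.226528) = 0.169896 substitutions/site.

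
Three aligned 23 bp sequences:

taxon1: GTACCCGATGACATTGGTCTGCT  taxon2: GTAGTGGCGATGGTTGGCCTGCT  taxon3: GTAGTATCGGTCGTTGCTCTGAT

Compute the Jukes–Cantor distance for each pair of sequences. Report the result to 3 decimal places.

d(taxon1,taxon2) = 0.650, d(taxon1,taxon3) = 0.650, d(taxon2,taxon3) = 0.390

taxon1–taxon2: 10/23 sites differ → p ≈ 0.434783, d = −0.75 ln(1 − 0.579711) = 0.650110 ≈ 0.650.
taxon1–taxon3: 10/23 sites differ → p ≈ 0.434783, d = −0.75 ln(1 − 0.579711) = 0.650110 ≈ 0.650.
taxon2–taxon3: 7/23 sites differ → p ≈ 0.304348, d = −0.75 ln(1 − 0.405797) = 0.390401 ≈ 0.390.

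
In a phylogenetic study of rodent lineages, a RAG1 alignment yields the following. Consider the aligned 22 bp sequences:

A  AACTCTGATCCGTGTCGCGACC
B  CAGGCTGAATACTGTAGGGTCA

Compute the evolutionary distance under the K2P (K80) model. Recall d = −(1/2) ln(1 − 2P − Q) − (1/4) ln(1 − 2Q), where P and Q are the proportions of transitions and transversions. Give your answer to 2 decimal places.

0.99

Of 22 sites, 1 differences are transitions and 10 are transversions, so P = 1/22 ≈ 0.045455 and Q = 10/22 ≈ 0.454545.
Under the Kimura two-parameter model, d = −½ ln(1 − 2P − Q) − ¼ ln(1 − 2Q).
1 − 2P − Q = 0.454545, giving −½ ln(0.454545) = 0.394229.
1 − 2Q = 0.09091, giving −¼ ln(0.09091) = 0.599471.
d = 0.394229 + 0.599471 = 0.993700.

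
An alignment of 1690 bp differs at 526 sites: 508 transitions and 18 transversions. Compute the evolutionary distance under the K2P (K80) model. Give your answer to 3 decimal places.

0.479

P = 508/1690 ≈ 0.300592 and Q = 18/1690 ≈ 0.010651.
Under the Kimura two-parameter model, d = −½ ln(1 − 2P − Q) − ¼ ln(1 − 2Q).
1 − 2P − Q = 0.388165, giving −½ ln(0.388165) = 0.473162.
1 − 2Q = 0.978698, giving −¼ ln(0.978698) = 0.005383.
d = 0.473162 + 0.005383 = 0.478545.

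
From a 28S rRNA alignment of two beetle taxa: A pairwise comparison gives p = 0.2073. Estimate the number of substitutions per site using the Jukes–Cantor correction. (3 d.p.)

0.243

d = −(3/4) ln(1 − 4p/3) = −0.75 ln(1 − 0.2764) = −0.75 ln(0.7236)
  = −0.75 × (-0.323517) = 0.242638 substitutions/site.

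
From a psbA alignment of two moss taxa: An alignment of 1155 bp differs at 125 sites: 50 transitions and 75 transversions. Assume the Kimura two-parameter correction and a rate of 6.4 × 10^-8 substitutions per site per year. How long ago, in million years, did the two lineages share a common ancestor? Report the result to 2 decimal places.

0.91

P = 50/1155 ≈ 0.04329 and Q = 75/1155 ≈ 0.064935.
Under the Kimura two-parameter model, d = −½ ln(1 − 2P − Q) − ¼ ln(1 − 2Q).
1 − 2P − Q = 0.848485, giving −½ ln(0.848485) = 0.082151.
1 − 2Q = 0.87013, giving −¼ ln(0.87013) = 0.034778.
d = 0.082151 + 0.034778 = 0.116929.
Under a molecular clock d = 2μt, so t = d/(2μ) = 0.116929 / (2 × 6.4 × 10^-8) = 0.91 million years.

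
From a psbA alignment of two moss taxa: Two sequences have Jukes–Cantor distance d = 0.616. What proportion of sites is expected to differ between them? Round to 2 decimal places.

p = (3/4)(1 − e^(−4d/3)) = 0.75 × (1 − e^(-0.821333)) = 0.75 × (1 − 0.439845) = 0.420116.

0.42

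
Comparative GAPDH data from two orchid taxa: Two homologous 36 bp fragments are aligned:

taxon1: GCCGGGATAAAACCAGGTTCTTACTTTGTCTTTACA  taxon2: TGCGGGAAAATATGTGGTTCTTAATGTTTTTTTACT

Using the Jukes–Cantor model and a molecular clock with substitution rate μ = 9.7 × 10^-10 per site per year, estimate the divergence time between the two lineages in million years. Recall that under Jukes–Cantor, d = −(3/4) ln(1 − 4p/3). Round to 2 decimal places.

The sequences differ at 12 of 36 sites, so p = 12/36 ≈ 0.333333.
d = −(3/4) ln(1 − 4p/3) = −0.75 ln(1 − 0.444444) = −0.75 ln(0.555556)
  = −0.75 × (-0.587786) = 0.440840 substitutions/site.
Under a molecular clock d = 2μt, so t = d/(2μ) = 0.440840 / (2 × 9.7 × 10^-10) = 227.24 million years.

227.24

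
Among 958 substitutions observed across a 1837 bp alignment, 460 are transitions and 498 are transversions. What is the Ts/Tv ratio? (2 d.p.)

R = 460/498 = 0.923694… ≈ 0.92 (to 2 d.p.).

0.92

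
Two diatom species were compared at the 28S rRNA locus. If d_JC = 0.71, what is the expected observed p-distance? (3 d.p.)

0.459

p = (3/4)(1 − e^(−4d/3)) = 0.75 × (1 − e^(-0.946667)) = 0.75 × (1 − 0.388032) = 0.458976.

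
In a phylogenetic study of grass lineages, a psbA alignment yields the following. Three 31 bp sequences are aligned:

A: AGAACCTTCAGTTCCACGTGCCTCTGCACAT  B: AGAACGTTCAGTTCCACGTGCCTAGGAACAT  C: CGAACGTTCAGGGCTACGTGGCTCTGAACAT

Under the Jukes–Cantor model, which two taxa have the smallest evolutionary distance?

A–B: 4/31 differ, p = 0.129, d = 0.142.
A–C: 7/31 differ, p = 0.226, d = 0.269.
B–C: 7/31 differ, p = 0.226, d = 0.269.
The smallest distance is between A and B.

A and B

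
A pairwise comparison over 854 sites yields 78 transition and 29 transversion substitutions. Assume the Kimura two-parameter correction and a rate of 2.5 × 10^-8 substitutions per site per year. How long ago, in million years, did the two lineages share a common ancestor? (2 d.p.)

2.79

P = 78/854 ≈ 0.091335 and Q = 29/854 ≈ 0.033958.
Under the Kimura two-parameter model, d = −½ ln(1 − 2P − Q) − ¼ ln(1 − 2Q).
1 − 2P − Q = 0.783372, giving −½ ln(0.783372) = 0.122074.
1 − 2Q = 0.932084, giving −¼ ln(0.932084) = 0.017583.
d = 0.122074 + 0.017583 = 0.139657.
Under a molecular clock d = 2μt, so t = d/(2μ) = 0.139657 / (2 × 2.5 × 10^-8) = 2.79 million years.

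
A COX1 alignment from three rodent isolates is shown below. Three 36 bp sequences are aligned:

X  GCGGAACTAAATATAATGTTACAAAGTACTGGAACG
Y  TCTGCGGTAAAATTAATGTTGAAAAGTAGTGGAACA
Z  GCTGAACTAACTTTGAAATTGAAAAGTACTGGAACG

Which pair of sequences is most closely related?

X–Y: 11/36 differ, p = 0.306, d = 0.392.
X–Z: 8/36 differ, p = 0.222, d = 0.264.
Y–Z: 11/36 differ, p = 0.306, d = 0.392.
The smallest distance is between X and Z.

X and Z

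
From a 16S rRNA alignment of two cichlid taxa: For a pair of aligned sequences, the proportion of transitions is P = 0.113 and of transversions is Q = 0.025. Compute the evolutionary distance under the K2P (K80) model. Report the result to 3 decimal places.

0.157

Under the Kimura two-parameter model, d = −½ ln(1 − 2P − Q) − ¼ ln(1 − 2Q).
1 − 2P − Q = 0.749, giving −½ ln(0.749) = 0.144508.
1 − 2Q = 0.95, giving −¼ ln(0.95) = 0.012823.
d = 0.144508 + 0.012823 = 0.157331.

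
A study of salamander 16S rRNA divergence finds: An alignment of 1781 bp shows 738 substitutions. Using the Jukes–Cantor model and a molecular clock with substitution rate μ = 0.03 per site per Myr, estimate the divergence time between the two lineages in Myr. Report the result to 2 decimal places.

10.05

p = 738/1781 ≈ 0.414374.
d = −(3/4) ln(1 − 4p/3) = −0.75 ln(1 − 0.552499) = −0.75 ln(0.447501)
  = −0.75 × (-0.804077) = 0.603058 substitutions/site.
Under a molecular clock d = 2μt, so t = d/(2μ) = 0.603058 / (2 × 0.03) = 10.05 Myr.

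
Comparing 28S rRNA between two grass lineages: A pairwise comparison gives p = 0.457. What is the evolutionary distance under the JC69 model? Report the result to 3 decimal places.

0.705

d = −(3/4) ln(1 − 4p/3) = −0.75 ln(1 − 0.609333) = −0.75 ln(0.390667)
  = −0.75 × (-0.939900) = 0.704925 substitutions/site.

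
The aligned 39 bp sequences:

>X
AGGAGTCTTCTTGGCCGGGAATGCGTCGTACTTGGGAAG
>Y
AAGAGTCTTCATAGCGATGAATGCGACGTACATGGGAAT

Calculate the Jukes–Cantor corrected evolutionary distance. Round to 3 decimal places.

0.276

The sequences differ at 9 of 39 sites (2, 11, 13, 16, 17, 18, 26, 32, 39), so p = 9/39 ≈ 0.230769.
d = −(3/4) ln(1 − 4p/3) = −0.75 ln(1 − 0.307692) = −0.75 ln(0.692308)
  = −0.75 × (-0.367724) = 0.275793 substitutions/site.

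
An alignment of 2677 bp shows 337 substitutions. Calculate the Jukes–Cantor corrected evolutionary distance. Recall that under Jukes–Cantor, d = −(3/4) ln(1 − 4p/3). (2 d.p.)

0.14

p = 337/2677 ≈ 0.125887.
d = −(3/4) ln(1 − 4p/3) = −0.75 ln(1 − 0.167849) = −0.75 ln(0.832151)
  = −0.75 × (-0.183741) = 0.137806 substitutions/site.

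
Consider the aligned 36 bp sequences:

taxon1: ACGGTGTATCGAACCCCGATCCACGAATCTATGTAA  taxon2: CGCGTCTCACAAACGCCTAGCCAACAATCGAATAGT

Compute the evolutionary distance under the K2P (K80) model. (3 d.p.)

0.955

Of 36 sites, 2 differences are transitions and 16 are transversions, so P = 2/36 ≈ 0.055556 and Q = 16/36 ≈ 0.444444.
Under the Kimura two-parameter model, d = −½ ln(1 − 2P − Q) − ¼ ln(1 − 2Q).
1 − 2P − Q = 0.444444, giving −½ ln(0.444444) = 0.405466.
1 − 2Q = 0.111112, giving −¼ ln(0.111112) = 0.549304.
d = 0.405466 + 0.549304 = 0.954770.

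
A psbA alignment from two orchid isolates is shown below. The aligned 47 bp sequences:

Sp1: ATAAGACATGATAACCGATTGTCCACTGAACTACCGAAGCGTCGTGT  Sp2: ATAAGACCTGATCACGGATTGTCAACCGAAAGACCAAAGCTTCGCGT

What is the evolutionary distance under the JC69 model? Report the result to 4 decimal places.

0.2502

The sequences differ at 10 of 47 sites (8, 13, 16, 24, 27, 31, 32, 36, 41, 45), so p = 10/47 ≈ 0.212766.
d = −(3/4) ln(1 − 4p/3) = −0.75 ln(1 − 0.283688) = −0.75 ln(0.716312)
  = −0.75 × (-0.333639) = 0.250229 substitutions/site.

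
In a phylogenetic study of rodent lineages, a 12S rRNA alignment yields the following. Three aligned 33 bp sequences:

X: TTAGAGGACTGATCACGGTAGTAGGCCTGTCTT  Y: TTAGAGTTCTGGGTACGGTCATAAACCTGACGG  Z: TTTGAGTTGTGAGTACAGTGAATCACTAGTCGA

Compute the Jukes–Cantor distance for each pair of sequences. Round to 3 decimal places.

d(X,Y) = 0.497, d(X,Z) = 0.871, d(Y,Z) = 0.497

X–Y: 12/33 sites differ → p ≈ 0.363636, d = −0.75 ln(1 − 0.484848) = 0.497470 ≈ 0.497.
X–Z: 17/33 sites differ → p ≈ 0.515152, d = −0.75 ln(1 − 0.686869) = 0.870850 ≈ 0.871.
Y–Z: 12/33 sites differ → p ≈ 0.363636, d = −0.75 ln(1 − 0.484848) = 0.497470 ≈ 0.497.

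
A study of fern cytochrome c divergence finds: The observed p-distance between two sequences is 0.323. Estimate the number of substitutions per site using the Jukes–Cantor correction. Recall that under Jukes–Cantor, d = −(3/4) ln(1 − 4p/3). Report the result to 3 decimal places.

d = −(3/4) ln(1 − 4p/3) = −0.75 ln(1 − 0.430667) = −0.75 ln(0.569333)
  = −0.75 × (-0.563290) = 0.422468 substitutions/site.

0.422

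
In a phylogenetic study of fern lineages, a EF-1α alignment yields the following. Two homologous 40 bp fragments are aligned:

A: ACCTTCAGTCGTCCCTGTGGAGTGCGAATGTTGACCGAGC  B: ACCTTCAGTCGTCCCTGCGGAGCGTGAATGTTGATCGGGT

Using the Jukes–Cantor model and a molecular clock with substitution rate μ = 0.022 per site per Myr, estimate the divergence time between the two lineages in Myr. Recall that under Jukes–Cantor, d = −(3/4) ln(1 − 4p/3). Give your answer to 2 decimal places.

The sequences differ at 6 of 40 sites (18, 23, 25, 35, 38, 40), so p = 6/40 = 0.15.
d = −(3/4) ln(1 − 4p/3) = −0.75 ln(1 − 0.2) = −0.75 ln(0.8)
  = −0.75 × (-0.223144) = 0.167358 substitutions/site.
Under a molecular clock d = 2μt, so t = d/(2μ) = 0.167358 / (2 × 0.022) = 3.80 Myr.

3.80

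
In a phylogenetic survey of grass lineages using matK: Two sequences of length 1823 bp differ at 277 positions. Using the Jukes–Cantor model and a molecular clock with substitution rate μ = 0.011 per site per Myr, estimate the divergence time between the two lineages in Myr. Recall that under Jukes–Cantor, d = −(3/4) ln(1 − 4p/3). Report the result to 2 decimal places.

p = 277/1823 ≈ 0.151947.
d = −(3/4) ln(1 − 4p/3) = −0.75 ln(1 − 0.202596) = −0.75 ln(0.797404)
  = −0.75 × (-0.226394) = 0.169796 substitutions/site.
Under a molecular clock d = 2μt, so t = d/(2μ) = 0.169796 / (2 × 0.011) = 7.72 Myr.

7.72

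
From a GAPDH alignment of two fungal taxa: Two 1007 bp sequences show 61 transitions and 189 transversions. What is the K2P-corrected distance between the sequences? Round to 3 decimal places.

0.302

P = 61/1007 ≈ 0.060576 and Q = 189/1007 ≈ 0.187686.
Under the Kimura two-parameter model, d = −½ ln(1 − 2P − Q) − ¼ ln(1 − 2Q).
1 − 2P − Q = 0.691162, giving −½ ln(0.691162) = 0.184691.
1 − 2Q = 0.624628, giving −¼ ln(0.624628) = 0.117650.
d = 0.184691 + 0.117650 = 0.302341.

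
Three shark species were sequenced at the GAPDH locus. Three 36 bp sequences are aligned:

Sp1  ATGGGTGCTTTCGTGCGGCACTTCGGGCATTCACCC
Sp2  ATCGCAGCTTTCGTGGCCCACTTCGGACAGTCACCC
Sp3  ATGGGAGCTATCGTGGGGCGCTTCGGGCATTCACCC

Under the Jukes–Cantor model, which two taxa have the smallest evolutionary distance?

Sp1–Sp2: 8/36 differ, p = 0.222, d = 0.264.
Sp1–Sp3: 4/36 differ, p = 0.111, d = 0.120.
Sp2–Sp3: 8/36 differ, p = 0.222, d = 0.264.
The smallest distance is between Sp1 and Sp3.

Sp1 and Sp3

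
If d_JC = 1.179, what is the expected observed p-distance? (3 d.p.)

0.594

p = (3/4)(1 − e^(−4d/3)) = 0.75 × (1 − e^(-1.572)) = 0.75 × (1 − 0.207630) = 0.594278.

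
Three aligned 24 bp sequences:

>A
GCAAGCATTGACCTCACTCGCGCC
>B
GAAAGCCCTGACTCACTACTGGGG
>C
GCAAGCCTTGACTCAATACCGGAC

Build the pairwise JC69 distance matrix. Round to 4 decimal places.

d(A,B) = 0.9607, d(A,C) = 0.5199, d(B,C) = 0.3041

A–B: 13/24 sites differ → p ≈ 0.541667, d = −0.75 ln(1 − 0.722223) = 0.960702 ≈ 0.9607.
A–C: 9/24 sites differ → p = 0.375, d = −0.75 ln(1 − 0.5) = 0.519860 ≈ 0.5199.
B–C: 6/24 sites differ → p = 0.25, d = −0.75 ln(1 − 0.333333) = 0.304098 ≈ 0.3041.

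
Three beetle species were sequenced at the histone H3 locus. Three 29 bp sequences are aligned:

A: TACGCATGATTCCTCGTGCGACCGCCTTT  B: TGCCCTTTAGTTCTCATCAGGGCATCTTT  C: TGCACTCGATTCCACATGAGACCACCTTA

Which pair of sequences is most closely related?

A and C

A–B: 13/29 differ, p = 0.448, d = 0.683.
A–C: 9/29 differ, p = 0.310, d = 0.401.
B–C: 11/29 differ, p = 0.379, d = 0.529.
The smallest distance is between A and C.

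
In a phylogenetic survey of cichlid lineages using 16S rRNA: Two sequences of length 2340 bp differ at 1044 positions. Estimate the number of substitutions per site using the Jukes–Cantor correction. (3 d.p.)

p = 1044/2340 ≈ 0.446154.
d = −(3/4) ln(1 − 4p/3) = −0.75 ln(1 − 0.594872) = −0.75 ln(0.405128)
  = −0.75 × (-0.903552) = 0.677664 substitutions/site.

0.678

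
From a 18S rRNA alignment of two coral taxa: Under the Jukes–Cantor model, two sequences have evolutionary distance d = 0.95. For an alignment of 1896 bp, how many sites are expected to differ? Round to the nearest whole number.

Invert JC69: p = (3/4)(1 − e^(−4d/3)) = 0.75 × (1 − e^(-1.266667)) = 0.75 × (1 − 0.281769) = 0.538673.
Expected differing sites = pL ≈ 0.538673 × 1896 = 1021.324008 ≈ 1021.

1021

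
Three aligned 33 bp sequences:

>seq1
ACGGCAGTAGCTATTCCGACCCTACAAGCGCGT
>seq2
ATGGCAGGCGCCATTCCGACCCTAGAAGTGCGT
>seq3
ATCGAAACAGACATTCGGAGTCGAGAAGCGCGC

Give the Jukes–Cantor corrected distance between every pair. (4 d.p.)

seq1–seq2: 6/33 sites differ → p ≈ 0.181818, d = −0.75 ln(1 − 0.242424) = 0.208224 ≈ 0.2082.
seq1–seq3: 13/33 sites differ → p ≈ 0.393939, d = −0.75 ln(1 − 0.525252) = 0.558728 ≈ 0.5587.
seq2–seq3: 12/33 sites differ → p ≈ 0.363636, d = −0.75 ln(1 − 0.484848) = 0.497470 ≈ 0.4975.

d(seq1,seq2) = 0.2082, d(seq1,seq3) = 0.5587, d(seq2,seq3) = 0.4975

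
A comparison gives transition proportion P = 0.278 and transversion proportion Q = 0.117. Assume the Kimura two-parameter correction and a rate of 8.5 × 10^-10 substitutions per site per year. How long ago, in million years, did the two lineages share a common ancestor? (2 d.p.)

367.97

Under the Kimura two-parameter model, d = −½ ln(1 − 2P − Q) − ¼ ln(1 − 2Q).
1 − 2P − Q = 0.327, giving −½ ln(0.327) = 0.558898.
1 − 2Q = 0.766, giving −¼ ln(0.766) = 0.066643.
d = 0.558898 + 0.066643 = 0.625541.
Under a molecular clock d = 2μt, so t = d/(2μ) = 0.625541 / (2 × 8.5 × 10^-10) = 367.97 million years.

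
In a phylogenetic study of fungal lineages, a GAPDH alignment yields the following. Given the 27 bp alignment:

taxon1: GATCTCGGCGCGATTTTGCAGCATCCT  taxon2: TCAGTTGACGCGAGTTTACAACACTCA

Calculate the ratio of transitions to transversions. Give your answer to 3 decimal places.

1.000

Transitions are A↔G and C↔T; transversions are all other mismatches.
Transitions: 6. Transversions: 6.
R = 6/6 = 1.000.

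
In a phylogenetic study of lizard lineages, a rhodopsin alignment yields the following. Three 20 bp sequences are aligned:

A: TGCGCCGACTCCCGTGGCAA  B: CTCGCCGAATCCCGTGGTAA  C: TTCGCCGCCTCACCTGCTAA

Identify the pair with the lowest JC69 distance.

A and B

A–B: 4/20 differ, p = 0.200, d = 0.233.
A–C: 6/20 differ, p = 0.300, d = 0.383.
B–C: 6/20 differ, p = 0.300, d = 0.383.
The smallest distance is between A and B.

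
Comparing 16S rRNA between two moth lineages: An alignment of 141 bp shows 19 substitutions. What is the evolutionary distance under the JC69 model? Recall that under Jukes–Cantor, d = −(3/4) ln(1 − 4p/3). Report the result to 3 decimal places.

0.149

p = 19/141 ≈ 0.134752.
d = −(3/4) ln(1 − 4p/3) = −0.75 ln(1 − 0.179669) = −0.75 ln(0.820331)
  = −0.75 × (-0.198047) = 0.148535 substitutions/site.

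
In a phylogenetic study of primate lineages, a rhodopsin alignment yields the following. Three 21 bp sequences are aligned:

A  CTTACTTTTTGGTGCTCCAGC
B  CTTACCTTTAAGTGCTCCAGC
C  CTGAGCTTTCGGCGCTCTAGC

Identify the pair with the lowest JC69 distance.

A and B

A–B: 3/21 differ, p = 0.143, d = 0.158.
A–C: 6/21 differ, p = 0.286, d = 0.360.
B–C: 6/21 differ, p = 0.286, d = 0.360.
The smallest distance is between A and B.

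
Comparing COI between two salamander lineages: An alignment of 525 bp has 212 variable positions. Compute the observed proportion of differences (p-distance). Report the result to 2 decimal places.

0.40

p = 212/525 = 0.403809… ≈ 0.40 (to 2 d.p.).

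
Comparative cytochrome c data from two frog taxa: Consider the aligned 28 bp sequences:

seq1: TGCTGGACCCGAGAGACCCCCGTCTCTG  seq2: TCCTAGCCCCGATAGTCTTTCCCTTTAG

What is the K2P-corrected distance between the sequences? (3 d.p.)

Of 28 sites, 7 differences are transitions and 6 are transversions, so P = 7/28 = 0.25 and Q = 6/28 ≈ 0.214286.
Under the Kimura two-parameter model, d = −½ ln(1 − 2P − Q) − ¼ ln(1 − 2Q).
1 − 2P − Q = 0.285714, giving −½ ln(0.285714) = 0.626382.
1 − 2Q = 0.571428, giving −¼ ln(0.571428) = 0.139904.
d = 0.626382 + 0.139904 = 0.766286.

0.766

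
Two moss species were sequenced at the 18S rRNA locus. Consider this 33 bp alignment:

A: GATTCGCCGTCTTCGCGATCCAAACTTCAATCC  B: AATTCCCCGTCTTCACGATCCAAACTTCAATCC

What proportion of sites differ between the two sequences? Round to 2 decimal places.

0.09

The sequences differ at 3 of 33 positions (sites 1, 6, 15).
p = 3/33 = 0.090909… ≈ 0.09 (to 2 d.p.).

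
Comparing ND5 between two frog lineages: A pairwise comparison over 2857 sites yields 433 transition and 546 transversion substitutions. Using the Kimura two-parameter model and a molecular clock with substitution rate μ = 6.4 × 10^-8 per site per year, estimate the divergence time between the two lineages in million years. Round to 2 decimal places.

3.60

P = 433/2857 ≈ 0.151558 and Q = 546/2857 ≈ 0.19111.
Under the Kimura two-parameter model, d = −½ ln(1 − 2P − Q) − ¼ ln(1 − 2Q).
1 − 2P − Q = 0.505774, giving −½ ln(0.505774) = 0.340833.
1 − 2Q = 0.61778, giving −¼ ln(0.61778) = 0.120406.
d = 0.340833 + 0.120406 = 0.461239.
Under a molecular clock d = 2μt, so t = d/(2μ) = 0.461239 / (2 × 6.4 × 10^-8) = 3.60 million years.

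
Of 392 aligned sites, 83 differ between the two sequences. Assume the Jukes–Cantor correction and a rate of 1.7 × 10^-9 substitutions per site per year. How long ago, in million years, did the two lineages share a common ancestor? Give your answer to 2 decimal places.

73.17

p = 83/392 ≈ 0.211735.
d = −(3/4) ln(1 − 4p/3) = −0.75 ln(1 − 0.282313) = −0.75 ln(0.717687)
  = −0.75 × (-0.331722) = 0.248792 substitutions/site.
Under a molecular clock d = 2μt, so t = d/(2μ) = 0.248792 / (2 × 1.7 × 10^-9) = 73.17 million years.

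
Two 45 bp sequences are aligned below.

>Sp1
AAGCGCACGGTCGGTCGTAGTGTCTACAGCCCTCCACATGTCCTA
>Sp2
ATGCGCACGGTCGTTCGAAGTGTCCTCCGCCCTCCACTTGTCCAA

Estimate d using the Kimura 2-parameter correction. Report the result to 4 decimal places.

0.2047

Of 45 sites, 1 differences are transitions and 7 are transversions, so P = 1/45 ≈ 0.022222 and Q = 7/45 ≈ 0.155556.
Under the Kimura two-parameter model, d = −½ ln(1 − 2P − Q) − ¼ ln(1 − 2Q).
1 − 2P − Q = 0.8, giving −½ ln(0.8) = 0.111572.
1 − 2Q = 0.688888, giving −¼ ln(0.688888) = 0.093169.
d = 0.111572 + 0.093169 = 0.204741.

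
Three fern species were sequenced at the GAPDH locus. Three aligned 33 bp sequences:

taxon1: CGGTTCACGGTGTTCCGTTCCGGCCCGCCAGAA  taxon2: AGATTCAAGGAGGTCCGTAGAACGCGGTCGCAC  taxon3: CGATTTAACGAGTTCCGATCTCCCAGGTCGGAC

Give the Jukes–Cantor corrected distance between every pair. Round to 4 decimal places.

taxon1–taxon2: 16/33 sites differ → p ≈ 0.484848, d = −0.75 ln(1 − 0.646464) = 0.779827 ≈ 0.7798.
taxon1–taxon3: 14/33 sites differ → p ≈ 0.424242, d = −0.75 ln(1 − 0.565656) = 0.625439 ≈ 0.6254.
taxon2–taxon3: 12/33 sites differ → p ≈ 0.363636, d = −0.75 ln(1 − 0.484848) = 0.497470 ≈ 0.4975.

d(taxon1,taxon2) = 0.7798, d(taxon1,taxon3) = 0.6254, d(taxon2,taxon3) = 0.4975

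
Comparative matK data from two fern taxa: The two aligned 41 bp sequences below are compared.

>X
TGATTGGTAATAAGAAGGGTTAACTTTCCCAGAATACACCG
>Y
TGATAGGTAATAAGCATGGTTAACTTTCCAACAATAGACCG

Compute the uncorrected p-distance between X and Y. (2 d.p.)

0.15

The sequences differ at 6 of 41 positions (sites 5, 15, 17, 30, 32, 37).
p = 6/41 = 0.146341… ≈ 0.15 (to 2 d.p.).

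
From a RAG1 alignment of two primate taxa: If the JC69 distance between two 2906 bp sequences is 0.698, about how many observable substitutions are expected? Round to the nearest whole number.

Invert JC69: p = (3/4)(1 − e^(−4d/3)) = 0.75 × (1 − e^(-0.930667)) = 0.75 × (1 − 0.394291) = 0.454282.
Expected differing sites = pL ≈ 0.454282 × 2906 = 1320.143492 ≈ 1320.

1320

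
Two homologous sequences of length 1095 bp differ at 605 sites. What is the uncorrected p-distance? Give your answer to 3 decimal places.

0.553

p = 605/1095 = 0.552511… ≈ 0.553 (to 3 d.p.).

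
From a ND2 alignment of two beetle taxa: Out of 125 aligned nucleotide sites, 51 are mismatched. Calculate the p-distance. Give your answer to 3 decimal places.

0.408

p = 51/125 = 0.408.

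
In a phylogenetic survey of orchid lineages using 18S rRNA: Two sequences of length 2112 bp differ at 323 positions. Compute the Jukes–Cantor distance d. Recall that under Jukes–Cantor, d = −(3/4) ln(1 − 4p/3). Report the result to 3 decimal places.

0.171

p = 323/2112 ≈ 0.152936.
d = −(3/4) ln(1 − 4p/3) = −0.75 ln(1 − 0.203915) = −0.75 ln(0.796085)
  = −0.75 × (-0.228049) = 0.171037 substitutions/site.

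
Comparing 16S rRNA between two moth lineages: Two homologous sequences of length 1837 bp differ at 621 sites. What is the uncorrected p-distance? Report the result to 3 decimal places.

p = 621/1837 = 0.338051… ≈ 0.338 (to 3 d.p.).

0.338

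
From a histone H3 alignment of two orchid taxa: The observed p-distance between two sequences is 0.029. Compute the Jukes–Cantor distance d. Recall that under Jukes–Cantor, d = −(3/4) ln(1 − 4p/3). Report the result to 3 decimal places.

0.030

d = −(3/4) ln(1 − 4p/3) = −0.75 ln(1 − 0.038667) = −0.75 ln(0.961333)
  = −0.75 × (-0.039434) = 0.029576 substitutions/site.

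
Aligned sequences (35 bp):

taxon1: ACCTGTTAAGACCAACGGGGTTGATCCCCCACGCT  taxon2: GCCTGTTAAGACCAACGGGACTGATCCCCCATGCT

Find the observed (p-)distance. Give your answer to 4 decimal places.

0.1143

The sequences differ at 4 of 35 positions (sites 1, 20, 21, 32).
p = 4/35 = 0.114285… ≈ 0.1143 (to 4 d.p.).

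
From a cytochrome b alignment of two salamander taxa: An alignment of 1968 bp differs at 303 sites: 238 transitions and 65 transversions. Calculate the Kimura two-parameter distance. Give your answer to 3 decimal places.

0.178

P = 238/1968 ≈ 0.120935 and Q = 65/1968 ≈ 0.033028.
Under the Kimura two-parameter model, d = −½ ln(1 − 2P − Q) − ¼ ln(1 − 2Q).
1 − 2P − Q = 0.725102, giving −½ ln(0.725102) = 0.160721.
1 − 2Q = 0.933944, giving −¼ ln(0.933944) = 0.017085.
d = 0.160721 + 0.017085 = 0.177806.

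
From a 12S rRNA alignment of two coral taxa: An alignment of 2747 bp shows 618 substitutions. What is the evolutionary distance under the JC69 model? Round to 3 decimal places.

0.267

p = 618/2747 ≈ 0.224973.
d = −(3/4) ln(1 − 4p/3) = −0.75 ln(1 − 0.299964) = −0.75 ln(0.700036)
  = −0.75 × (-0.356624) = 0.267468 substitutions/site.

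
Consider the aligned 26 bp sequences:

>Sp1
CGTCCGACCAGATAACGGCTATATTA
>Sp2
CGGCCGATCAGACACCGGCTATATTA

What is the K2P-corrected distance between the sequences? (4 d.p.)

Of 26 sites, 2 differences are transitions and 2 are transversions, so P = 2/26 ≈ 0.076923 and Q = 2/26 ≈ 0.076923.
Under the Kimura two-parameter model, d = −½ ln(1 − 2P − Q) − ¼ ln(1 − 2Q).
1 − 2P − Q = 0.769231, giving −½ ln(0.769231) = 0.131182.
1 − 2Q = 0.846154, giving −¼ ln(0.846154) = 0.041763.
d = 0.131182 + 0.041763 = 0.172945.

0.1729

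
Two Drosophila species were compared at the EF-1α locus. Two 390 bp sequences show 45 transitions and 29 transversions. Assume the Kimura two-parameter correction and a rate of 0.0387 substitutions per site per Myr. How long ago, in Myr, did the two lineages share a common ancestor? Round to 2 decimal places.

P = 45/390 ≈ 0.115385 and Q = 29/390 ≈ 0.074359.
Under the Kimura two-parameter model, d = −½ ln(1 − 2P − Q) − ¼ ln(1 − 2Q).
1 − 2P − Q = 0.694871, giving −½ ln(0.694871) = 0.182015.
1 − 2Q = 0.851282, giving −¼ ln(0.851282) = 0.040253.
d = 0.182015 + 0.040253 = 0.222268.
Under a molecular clock d = 2μt, so t = d/(2μ) = 0.222268 / (2 × 0.0387) = 2.87 Myr.

2.87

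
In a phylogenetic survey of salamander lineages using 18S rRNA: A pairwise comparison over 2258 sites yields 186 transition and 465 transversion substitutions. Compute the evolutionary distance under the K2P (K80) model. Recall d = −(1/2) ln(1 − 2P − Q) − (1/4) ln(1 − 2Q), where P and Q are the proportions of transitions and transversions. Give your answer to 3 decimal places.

P = 186/2258 ≈ 0.082374 and Q = 465/2258 ≈ 0.205934.
Under the Kimura two-parameter model, d = −½ ln(1 − 2P − Q) − ¼ ln(1 − 2Q).
1 − 2P − Q = 0.629318, giving −½ ln(0.629318) = 0.231559.
1 − 2Q = 0.588132, giving −¼ ln(0.588132) = 0.132701.
d = 0.231559 + 0.132701 = 0.364260.

0.364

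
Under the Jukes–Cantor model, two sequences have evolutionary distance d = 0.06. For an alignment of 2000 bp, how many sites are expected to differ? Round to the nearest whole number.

Invert JC69: p = (3/4)(1 − e^(−4d/3)) = 0.75 × (1 − e^(-0.08)) = 0.75 × (1 − 0.923116) = 0.057663.
Expected differing sites = pL ≈ 0.057663 × 2000 = 115.326 ≈ 115.

115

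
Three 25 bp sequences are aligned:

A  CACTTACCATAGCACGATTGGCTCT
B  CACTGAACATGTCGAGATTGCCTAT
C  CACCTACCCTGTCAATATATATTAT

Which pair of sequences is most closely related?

A–B: 8/25 differ, p = 0.320, d = 0.417.
A–C: 11/25 differ, p = 0.440, d = 0.663.
B–C: 10/25 differ, p = 0.400, d = 0.572.
The smallest distance is between A and B.

A and B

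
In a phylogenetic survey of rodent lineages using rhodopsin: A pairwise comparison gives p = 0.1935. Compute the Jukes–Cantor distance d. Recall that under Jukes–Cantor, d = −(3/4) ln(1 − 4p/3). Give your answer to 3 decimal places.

d = −(3/4) ln(1 − 4p/3) = −0.75 ln(1 − 0.258) = −0.75 ln(0.742)
  = −0.75 × (-0.298406) = 0.223805 substitutions/site.

0.224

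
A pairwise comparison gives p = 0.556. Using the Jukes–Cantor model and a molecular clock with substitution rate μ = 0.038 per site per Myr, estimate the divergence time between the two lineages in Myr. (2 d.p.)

13.34

d = −(3/4) ln(1 − 4p/3) = −0.75 ln(1 − 0.741333) = −0.75 ln(0.258667)
  = −0.75 × (-1.352214) = 1.014161 substitutions/site.
Under a molecular clock d = 2μt, so t = d/(2μ) = 1.014161 / (2 × 0.038) = 13.34 Myr.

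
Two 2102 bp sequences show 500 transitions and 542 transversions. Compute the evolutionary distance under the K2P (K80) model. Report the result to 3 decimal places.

P = 500/2102 ≈ 0.237869 and Q = 542/2102 ≈ 0.25785.
Under the Kimura two-parameter model, d = −½ ln(1 − 2P − Q) − ¼ ln(1 − 2Q).
1 − 2P − Q = 0.266412, giving −½ ln(0.266412) = 0.661356.
1 − 2Q = 0.4843, giving −¼ ln(0.4843) = 0.181263.
d = 0.661356 + 0.181263 = 0.842619.

0.843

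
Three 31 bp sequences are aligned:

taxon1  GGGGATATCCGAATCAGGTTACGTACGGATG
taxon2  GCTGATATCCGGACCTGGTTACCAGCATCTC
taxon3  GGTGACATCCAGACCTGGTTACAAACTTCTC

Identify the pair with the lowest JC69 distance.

taxon2 and taxon3

taxon1–taxon2: 12/31 differ, p = 0.387, d = 0.544.
taxon1–taxon3: 12/31 differ, p = 0.387, d = 0.544.
taxon2–taxon3: 6/31 differ, p = 0.194, d = 0.224.
The smallest distance is between taxon2 and taxon3.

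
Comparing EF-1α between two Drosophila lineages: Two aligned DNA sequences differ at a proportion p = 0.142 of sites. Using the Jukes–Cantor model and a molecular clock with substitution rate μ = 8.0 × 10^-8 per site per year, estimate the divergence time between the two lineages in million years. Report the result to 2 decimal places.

0.98

d = −(3/4) ln(1 − 4p/3) = −0.75 ln(1 − 0.189333) = −0.75 ln(0.810667)
  = −0.75 × (-0.209898) = 0.157424 substitutions/site.
Under a molecular clock d = 2μt, so t = d/(2μ) = 0.157424 / (2 × 8.0 × 10^-8) = 0.98 million years.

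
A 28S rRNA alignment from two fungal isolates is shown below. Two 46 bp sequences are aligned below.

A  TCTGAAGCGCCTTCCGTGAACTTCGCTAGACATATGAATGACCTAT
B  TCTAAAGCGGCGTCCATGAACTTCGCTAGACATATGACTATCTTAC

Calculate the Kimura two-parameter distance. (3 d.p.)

0.229

Of 46 sites, 5 differences are transitions and 4 are transversions, so P = 5/46 ≈ 0.108696 and Q = 4/46 ≈ 0.086957.
Under the Kimura two-parameter model, d = −½ ln(1 − 2P − Q) − ¼ ln(1 − 2Q).
1 − 2P − Q = 0.695651, giving −½ ln(0.695651) = 0.181454.
1 − 2Q = 0.826086, giving −¼ ln(0.826086) = 0.047764.
d = 0.181454 + 0.047764 = 0.229218.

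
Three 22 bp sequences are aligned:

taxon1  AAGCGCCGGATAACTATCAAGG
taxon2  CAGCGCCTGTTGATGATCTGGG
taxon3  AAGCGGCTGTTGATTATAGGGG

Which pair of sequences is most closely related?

taxon1–taxon2: 8/22 differ, p = 0.364, d = 0.497.
taxon1–taxon3: 8/22 differ, p = 0.364, d = 0.497.
taxon2–taxon3: 5/22 differ, p = 0.227, d = 0.271.
The smallest distance is between taxon2 and taxon3.

taxon2 and taxon3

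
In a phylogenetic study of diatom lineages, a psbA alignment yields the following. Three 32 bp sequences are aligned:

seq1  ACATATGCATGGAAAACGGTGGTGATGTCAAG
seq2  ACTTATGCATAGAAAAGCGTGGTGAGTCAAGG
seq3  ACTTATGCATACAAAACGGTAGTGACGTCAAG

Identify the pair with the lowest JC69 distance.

seq1–seq2: 9/32 differ, p = 0.281, d = 0.353.
seq1–seq3: 5/32 differ, p = 0.156, d = 0.175.
seq2–seq3: 9/32 differ, p = 0.281, d = 0.353.
The smallest distance is between seq1 and seq3.

seq1 and seq3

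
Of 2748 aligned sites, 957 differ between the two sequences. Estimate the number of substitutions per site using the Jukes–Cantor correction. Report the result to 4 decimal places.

0.4682

p = 957/2748 ≈ 0.348253.
d = −(3/4) ln(1 − 4p/3) = −0.75 ln(1 − 0.464337) = −0.75 ln(0.535663)
  = −0.75 × (-0.624250) = 0.468188 substitutions/site.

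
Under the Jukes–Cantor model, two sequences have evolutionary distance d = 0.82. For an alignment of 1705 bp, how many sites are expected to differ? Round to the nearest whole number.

850

Invert JC69: p = (3/4)(1 − e^(−4d/3)) = 0.75 × (1 − e^(-1.093333)) = 0.75 × (1 − 0.335098) = 0.498677.
Expected differing sites = pL ≈ 0.498677 × 1705 = 850.244285 ≈ 850.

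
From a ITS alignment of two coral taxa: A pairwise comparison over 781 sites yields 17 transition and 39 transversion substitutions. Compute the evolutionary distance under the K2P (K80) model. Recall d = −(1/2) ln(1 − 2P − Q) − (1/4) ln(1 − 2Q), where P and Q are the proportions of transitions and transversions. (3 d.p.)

P = 17/781 ≈ 0.021767 and Q = 39/781 ≈ 0.049936.
Under the Kimura two-parameter model, d = −½ ln(1 − 2P − Q) − ¼ ln(1 − 2Q).
1 − 2P − Q = 0.90653, giving −½ ln(0.90653) = 0.049066.
1 − 2Q = 0.900128, giving −¼ ln(0.900128) = 0.026305.
d = 0.049066 + 0.026305 = 0.075371.

0.075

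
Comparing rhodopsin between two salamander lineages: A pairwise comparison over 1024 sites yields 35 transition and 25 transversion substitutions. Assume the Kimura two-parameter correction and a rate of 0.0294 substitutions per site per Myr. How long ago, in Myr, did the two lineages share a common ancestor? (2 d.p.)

1.04

P = 35/1024 ≈ 0.03418 and Q = 25/1024 ≈ 0.024414.
Under the Kimura two-parameter model, d = −½ ln(1 − 2P − Q) − ¼ ln(1 − 2Q).
1 − 2P − Q = 0.907226, giving −½ ln(0.907226) = 0.048682.
1 − 2Q = 0.951172, giving −¼ ln(0.951172) = 0.012515.
d = 0.048682 + 0.012515 = 0.061197.
Under a molecular clock d = 2μt, so t = d/(2μ) = 0.061197 / (2 × 0.0294) = 1.04 Myr.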